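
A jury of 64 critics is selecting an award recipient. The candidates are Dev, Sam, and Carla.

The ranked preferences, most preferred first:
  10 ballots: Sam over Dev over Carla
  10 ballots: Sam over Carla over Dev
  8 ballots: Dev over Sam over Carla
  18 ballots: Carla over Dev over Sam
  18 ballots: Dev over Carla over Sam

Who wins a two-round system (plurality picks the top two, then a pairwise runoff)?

Round 1 first-place votes: Dev 26, Sam 20, Carla 18. Dev and Sam advance.
Runoff: Dev is ranked above Sam on 44 ballots, Sam above Dev on 20.

Dev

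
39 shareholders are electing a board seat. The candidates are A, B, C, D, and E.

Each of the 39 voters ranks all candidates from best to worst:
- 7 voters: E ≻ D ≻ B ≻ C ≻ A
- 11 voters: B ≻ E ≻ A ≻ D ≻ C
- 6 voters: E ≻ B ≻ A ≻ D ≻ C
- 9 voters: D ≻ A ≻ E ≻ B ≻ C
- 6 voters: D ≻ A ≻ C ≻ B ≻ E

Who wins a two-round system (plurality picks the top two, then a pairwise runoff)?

Round 1 first-place votes: A 0, B 11, C 0, D 15, E 13. D and E advance.
Runoff: D is ranked above E on 15 ballots, E above D on 24.

E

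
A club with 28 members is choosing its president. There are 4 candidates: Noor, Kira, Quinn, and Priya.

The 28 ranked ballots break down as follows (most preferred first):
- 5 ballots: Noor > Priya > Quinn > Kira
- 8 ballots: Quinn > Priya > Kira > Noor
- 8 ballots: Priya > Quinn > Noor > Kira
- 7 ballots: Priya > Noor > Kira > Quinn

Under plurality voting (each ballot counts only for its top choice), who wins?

First-place votes: Noor 5, Kira 0, Quinn 8, Priya 15.

Priya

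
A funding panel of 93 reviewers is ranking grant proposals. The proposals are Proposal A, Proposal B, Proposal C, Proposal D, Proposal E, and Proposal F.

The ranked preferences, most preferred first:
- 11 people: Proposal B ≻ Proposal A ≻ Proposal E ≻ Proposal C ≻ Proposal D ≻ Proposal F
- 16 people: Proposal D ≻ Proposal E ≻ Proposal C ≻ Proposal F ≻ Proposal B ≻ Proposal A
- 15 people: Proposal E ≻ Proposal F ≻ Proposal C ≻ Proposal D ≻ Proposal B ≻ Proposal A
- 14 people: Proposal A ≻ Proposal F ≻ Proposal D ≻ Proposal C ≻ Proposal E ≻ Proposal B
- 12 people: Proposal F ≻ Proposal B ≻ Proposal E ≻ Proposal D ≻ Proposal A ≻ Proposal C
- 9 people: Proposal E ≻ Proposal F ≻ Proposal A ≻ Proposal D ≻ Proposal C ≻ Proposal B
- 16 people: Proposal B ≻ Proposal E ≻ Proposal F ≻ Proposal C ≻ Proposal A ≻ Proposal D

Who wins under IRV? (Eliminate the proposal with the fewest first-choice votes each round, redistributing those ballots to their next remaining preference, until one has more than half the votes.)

Proposal D

Round 1: Proposal A 14, Proposal B 27, Proposal C 0, Proposal D 16, Proposal E 24, Proposal F 12. Proposal C eliminated.
Round 2: Proposal A 14, Proposal B 27, Proposal D 16, Proposal E 24, Proposal F 12. Proposal F eliminated.
Round 3: Proposal A 14, Proposal B 39, Proposal D 16, Proposal E 24. Proposal A eliminated.
Round 4: Proposal B 39, Proposal D 30, Proposal E 24. Proposal E eliminated.
Round 5: Proposal B 39, Proposal D 54. Proposal D has a majority (≥47).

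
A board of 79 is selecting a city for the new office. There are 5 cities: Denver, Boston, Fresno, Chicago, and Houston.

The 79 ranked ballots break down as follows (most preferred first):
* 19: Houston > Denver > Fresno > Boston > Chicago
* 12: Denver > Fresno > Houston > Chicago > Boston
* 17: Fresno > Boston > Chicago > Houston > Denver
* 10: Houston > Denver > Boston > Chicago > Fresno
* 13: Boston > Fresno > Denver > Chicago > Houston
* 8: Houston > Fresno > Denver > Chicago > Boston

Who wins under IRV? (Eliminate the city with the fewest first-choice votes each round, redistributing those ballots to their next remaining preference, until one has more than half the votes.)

Fresno

Round 1: Denver 12, Boston 13, Fresno 17, Chicago 0, Houston 37. Chicago eliminated.
Round 2: Denver 12, Boston 13, Fresno 17, Houston 37. Denver eliminated.
Round 3: Boston 13, Fresno 29, Houston 37. Boston eliminated.
Round 4: Fresno 42, Houston 37. Fresno has a majority (≥40).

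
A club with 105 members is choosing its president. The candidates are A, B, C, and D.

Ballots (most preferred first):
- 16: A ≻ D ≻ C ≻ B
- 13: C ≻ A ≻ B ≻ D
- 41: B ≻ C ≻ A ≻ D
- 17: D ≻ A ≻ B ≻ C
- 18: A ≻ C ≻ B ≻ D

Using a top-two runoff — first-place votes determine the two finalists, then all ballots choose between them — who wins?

Round 1 first-place votes: A 34, B 41, C 13, D 17. B and A advance.
Runoff: B is ranked above A on 41 ballots, A above B on 64.

A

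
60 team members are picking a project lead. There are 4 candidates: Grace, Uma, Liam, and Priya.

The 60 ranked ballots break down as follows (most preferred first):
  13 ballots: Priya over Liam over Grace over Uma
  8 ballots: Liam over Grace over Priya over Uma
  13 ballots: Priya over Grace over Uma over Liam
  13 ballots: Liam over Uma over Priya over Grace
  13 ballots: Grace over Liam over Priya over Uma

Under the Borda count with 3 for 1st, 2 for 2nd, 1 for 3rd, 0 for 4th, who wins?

Grace: 13×1 + 8×2 + 13×2 + 13×0 + 13×3 = 94
Uma: 13×0 + 8×0 + 13×1 + 13×2 + 13×0 = 39
Liam: 13×2 + 8×3 + 13×0 + 13×3 + 13×2 = 115
Priya: 13×3 + 8×1 + 13×3 + 13×1 + 13×1 = 112

Liam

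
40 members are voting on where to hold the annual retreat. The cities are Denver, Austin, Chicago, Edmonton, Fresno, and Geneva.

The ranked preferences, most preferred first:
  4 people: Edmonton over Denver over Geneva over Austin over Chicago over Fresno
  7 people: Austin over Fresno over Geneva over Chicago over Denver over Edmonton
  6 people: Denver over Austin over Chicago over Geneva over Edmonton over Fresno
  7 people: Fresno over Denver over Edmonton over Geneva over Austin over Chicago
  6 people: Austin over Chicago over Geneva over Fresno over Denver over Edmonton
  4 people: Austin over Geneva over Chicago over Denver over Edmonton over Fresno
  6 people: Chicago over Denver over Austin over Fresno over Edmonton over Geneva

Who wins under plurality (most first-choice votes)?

Austin

First-place votes: Denver 6, Austin 17, Chicago 6, Edmonton 4, Fresno 7, Geneva 0.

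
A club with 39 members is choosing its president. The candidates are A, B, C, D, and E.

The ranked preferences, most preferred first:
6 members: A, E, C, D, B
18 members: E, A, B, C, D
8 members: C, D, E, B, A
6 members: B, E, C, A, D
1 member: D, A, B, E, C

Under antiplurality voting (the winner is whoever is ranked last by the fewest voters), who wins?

Last-place votes: A 8, B 6, C 1, D 24, E 0.

E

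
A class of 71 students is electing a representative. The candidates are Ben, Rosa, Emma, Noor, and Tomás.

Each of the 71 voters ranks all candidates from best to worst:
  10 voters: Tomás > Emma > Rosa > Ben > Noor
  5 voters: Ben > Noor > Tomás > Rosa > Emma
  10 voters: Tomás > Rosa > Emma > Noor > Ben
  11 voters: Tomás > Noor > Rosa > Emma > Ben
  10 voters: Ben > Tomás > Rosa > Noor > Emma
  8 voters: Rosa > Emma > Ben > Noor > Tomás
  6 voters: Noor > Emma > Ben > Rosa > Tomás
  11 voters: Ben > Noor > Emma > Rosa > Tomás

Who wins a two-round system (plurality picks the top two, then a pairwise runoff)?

Ben

Round 1 first-place votes: Ben 26, Rosa 8, Emma 0, Noor 6, Tomás 31. Tomás and Ben advance.
Runoff: Tomás is ranked above Ben on 31 ballots, Ben above Tomás on 40.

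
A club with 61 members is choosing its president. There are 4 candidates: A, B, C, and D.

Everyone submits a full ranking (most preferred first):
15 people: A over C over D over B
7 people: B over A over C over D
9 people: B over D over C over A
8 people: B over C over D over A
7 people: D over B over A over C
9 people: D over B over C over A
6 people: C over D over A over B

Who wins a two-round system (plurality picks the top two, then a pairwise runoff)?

D

Round 1 first-place votes: A 15, B 24, C 6, D 16. B and D advance.
Runoff: B is ranked above D on 24 ballots, D above B on 37.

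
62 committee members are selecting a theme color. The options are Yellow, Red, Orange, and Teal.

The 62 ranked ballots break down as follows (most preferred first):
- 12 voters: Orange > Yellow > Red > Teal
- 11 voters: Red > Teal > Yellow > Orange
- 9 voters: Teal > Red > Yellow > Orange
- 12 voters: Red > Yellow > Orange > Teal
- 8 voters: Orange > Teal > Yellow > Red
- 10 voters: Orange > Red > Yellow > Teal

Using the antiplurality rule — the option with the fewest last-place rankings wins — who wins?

Last-place votes: Yellow 0, Red 8, Orange 20, Teal 34.

Yellow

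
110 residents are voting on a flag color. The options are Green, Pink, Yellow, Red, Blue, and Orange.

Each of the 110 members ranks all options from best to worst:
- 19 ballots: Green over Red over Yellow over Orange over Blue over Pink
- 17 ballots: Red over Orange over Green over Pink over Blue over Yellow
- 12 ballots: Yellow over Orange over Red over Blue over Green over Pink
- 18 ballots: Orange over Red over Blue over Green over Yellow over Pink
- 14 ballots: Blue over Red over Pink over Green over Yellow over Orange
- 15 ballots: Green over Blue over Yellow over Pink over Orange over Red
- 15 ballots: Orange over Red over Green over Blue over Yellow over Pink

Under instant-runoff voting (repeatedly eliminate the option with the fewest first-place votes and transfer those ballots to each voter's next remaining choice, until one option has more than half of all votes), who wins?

Orange

Round 1: Green 34, Pink 0, Yellow 12, Red 17, Blue 14, Orange 33. Pink eliminated.
Round 2: Green 34, Yellow 12, Red 17, Blue 14, Orange 33. Yellow eliminated.
Round 3: Green 34, Red 17, Blue 14, Orange 45. Blue eliminated.
Round 4: Green 34, Red 31, Orange 45. Red eliminated.
Round 5: Green 48, Orange 62. Orange has a majority (≥56).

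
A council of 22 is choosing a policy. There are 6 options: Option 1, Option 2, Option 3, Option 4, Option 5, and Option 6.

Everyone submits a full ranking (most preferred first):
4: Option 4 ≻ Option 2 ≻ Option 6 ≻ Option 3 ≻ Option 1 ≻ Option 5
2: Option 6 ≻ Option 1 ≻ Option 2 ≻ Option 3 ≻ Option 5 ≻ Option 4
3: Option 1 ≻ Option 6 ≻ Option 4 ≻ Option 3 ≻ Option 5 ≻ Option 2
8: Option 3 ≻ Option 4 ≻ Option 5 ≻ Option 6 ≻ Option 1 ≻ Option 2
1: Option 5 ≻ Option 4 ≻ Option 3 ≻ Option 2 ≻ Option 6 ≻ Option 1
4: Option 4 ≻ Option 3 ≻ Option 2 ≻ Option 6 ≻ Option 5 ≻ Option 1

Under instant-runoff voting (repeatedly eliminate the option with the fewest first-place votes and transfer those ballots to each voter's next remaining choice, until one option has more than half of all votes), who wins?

Option 4

Round 1: Option 1 3, Option 2 0, Option 3 8, Option 4 8, Option 5 1, Option 6 2. Option 2 eliminated.
Round 2: Option 1 3, Option 3 8, Option 4 8, Option 5 1, Option 6 2. Option 5 eliminated.
Round 3: Option 1 3, Option 3 8, Option 4 9, Option 6 2. Option 6 eliminated.
Round 4: Option 1 5, Option 3 8, Option 4 9. Option 1 eliminated.
Round 5: Option 3 10, Option 4 12. Option 4 has a majority (≥12).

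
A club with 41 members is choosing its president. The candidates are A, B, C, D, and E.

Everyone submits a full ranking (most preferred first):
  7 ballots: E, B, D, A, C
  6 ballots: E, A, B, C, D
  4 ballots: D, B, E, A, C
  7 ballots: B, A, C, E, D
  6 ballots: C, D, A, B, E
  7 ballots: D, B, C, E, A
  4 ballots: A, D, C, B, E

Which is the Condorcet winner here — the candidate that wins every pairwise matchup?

D

D vs A: 24–17
D vs B: 21–20
D vs C: 22–19
D vs E: 21–20
D beats every other candidate.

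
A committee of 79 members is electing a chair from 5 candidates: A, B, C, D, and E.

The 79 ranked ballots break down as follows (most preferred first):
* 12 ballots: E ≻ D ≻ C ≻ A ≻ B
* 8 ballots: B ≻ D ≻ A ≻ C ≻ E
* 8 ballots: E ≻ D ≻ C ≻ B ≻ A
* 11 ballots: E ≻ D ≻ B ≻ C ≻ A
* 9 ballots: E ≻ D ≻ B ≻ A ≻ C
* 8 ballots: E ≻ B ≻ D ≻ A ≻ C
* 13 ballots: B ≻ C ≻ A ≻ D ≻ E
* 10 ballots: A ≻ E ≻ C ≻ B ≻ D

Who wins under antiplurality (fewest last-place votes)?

Last-place votes: A 19, B 12, C 17, D 10, E 21.

D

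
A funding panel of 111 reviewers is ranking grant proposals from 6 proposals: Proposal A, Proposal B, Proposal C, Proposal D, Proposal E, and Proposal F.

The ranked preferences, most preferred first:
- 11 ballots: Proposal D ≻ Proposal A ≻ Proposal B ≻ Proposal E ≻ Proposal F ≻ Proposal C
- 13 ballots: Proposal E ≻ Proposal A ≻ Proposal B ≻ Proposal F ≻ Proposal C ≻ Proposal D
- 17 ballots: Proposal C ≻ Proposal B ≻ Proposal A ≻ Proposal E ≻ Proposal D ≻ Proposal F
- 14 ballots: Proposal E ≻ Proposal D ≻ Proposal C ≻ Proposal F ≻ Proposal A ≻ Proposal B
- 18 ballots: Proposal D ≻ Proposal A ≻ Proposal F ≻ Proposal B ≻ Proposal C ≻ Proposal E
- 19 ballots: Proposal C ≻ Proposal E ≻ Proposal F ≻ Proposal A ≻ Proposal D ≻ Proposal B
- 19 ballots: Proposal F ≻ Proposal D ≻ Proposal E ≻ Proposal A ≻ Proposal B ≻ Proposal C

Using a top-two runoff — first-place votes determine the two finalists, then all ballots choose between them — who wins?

Round 1 first-place votes: Proposal A 0, Proposal B 0, Proposal C 36, Proposal D 29, Proposal E 27, Proposal F 19. Proposal C and Proposal D advance.
Runoff: Proposal C is ranked above Proposal D on 49 ballots, Proposal D above Proposal C on 62.

Proposal D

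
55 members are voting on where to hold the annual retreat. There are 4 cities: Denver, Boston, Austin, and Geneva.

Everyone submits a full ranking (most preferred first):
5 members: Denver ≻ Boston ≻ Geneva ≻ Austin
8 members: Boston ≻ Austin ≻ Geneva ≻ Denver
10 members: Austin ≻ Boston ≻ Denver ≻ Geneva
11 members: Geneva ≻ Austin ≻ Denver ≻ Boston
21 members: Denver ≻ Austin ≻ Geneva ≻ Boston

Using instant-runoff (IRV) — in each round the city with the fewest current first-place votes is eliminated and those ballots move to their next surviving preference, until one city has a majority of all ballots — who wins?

Austin

Round 1: Denver 26, Boston 8, Austin 10, Geneva 11. Boston eliminated.
Round 2: Denver 26, Austin 18, Geneva 11. Geneva eliminated.
Round 3: Denver 26, Austin 29. Austin has a majority (≥28).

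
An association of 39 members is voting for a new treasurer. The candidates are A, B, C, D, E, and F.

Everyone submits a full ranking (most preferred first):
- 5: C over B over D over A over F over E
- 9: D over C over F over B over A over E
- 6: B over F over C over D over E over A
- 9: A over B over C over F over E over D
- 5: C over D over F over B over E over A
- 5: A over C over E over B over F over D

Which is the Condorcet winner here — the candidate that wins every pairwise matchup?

C

C vs A: 25–14
C vs B: 24–15
C vs D: 30–9
C vs E: 39–0
C vs F: 33–6
C beats every other candidate.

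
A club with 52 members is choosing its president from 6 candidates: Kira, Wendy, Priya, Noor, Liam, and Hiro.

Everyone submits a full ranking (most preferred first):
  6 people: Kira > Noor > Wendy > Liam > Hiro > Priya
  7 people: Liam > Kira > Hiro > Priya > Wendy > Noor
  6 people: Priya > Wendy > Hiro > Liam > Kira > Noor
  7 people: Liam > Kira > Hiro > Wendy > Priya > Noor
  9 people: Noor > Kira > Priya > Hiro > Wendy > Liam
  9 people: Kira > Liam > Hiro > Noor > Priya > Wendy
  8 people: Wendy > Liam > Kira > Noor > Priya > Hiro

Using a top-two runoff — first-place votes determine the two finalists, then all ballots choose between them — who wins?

Round 1 first-place votes: Kira 15, Wendy 8, Priya 6, Noor 9, Liam 14, Hiro 0. Kira and Liam advance.
Runoff: Kira is ranked above Liam on 24 ballots, Liam above Kira on 28.

Liam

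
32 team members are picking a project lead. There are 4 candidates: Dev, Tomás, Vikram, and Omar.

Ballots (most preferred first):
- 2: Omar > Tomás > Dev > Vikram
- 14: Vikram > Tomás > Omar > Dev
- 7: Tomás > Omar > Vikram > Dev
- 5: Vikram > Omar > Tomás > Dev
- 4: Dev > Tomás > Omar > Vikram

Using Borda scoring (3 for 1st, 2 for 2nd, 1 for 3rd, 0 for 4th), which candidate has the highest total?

Tomás

Dev: 2×1 + 14×0 + 7×0 + 5×0 + 4×3 = 14
Tomás: 2×2 + 14×2 + 7×3 + 5×1 + 4×2 = 66
Vikram: 2×0 + 14×3 + 7×1 + 5×3 + 4×0 = 64
Omar: 2×3 + 14×1 + 7×2 + 5×2 + 4×1 = 48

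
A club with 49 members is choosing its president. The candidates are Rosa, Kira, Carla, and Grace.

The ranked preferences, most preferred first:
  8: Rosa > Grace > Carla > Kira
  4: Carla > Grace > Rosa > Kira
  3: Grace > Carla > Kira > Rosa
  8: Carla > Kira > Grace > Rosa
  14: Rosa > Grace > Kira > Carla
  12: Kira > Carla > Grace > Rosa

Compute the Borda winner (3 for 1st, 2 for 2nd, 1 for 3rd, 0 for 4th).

Grace

Rosa: 8×3 + 4×1 + 3×0 + 8×0 + 14×3 + 12×0 = 70
Kira: 8×0 + 4×0 + 3×1 + 8×2 + 14×1 + 12×3 = 69
Carla: 8×1 + 4×3 + 3×2 + 8×3 + 14×0 + 12×2 = 74
Grace: 8×2 + 4×2 + 3×3 + 8×1 + 14×2 + 12×1 = 81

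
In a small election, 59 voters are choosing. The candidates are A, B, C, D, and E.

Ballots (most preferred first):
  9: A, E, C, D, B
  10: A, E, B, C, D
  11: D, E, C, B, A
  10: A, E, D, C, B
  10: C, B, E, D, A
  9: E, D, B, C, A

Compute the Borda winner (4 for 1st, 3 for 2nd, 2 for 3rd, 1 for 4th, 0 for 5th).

A: 9×4 + 10×4 + 11×0 + 10×4 + 10×0 + 9×0 = 116
B: 9×0 + 10×2 + 11×1 + 10×0 + 10×3 + 9×2 = 79
C: 9×2 + 10×1 + 11×2 + 10×1 + 10×4 + 9×1 = 109
D: 9×1 + 10×0 + 11×4 + 10×2 + 10×1 + 9×3 = 110
E: 9×3 + 10×3 + 11×3 + 10×3 + 10×2 + 9×4 = 176

E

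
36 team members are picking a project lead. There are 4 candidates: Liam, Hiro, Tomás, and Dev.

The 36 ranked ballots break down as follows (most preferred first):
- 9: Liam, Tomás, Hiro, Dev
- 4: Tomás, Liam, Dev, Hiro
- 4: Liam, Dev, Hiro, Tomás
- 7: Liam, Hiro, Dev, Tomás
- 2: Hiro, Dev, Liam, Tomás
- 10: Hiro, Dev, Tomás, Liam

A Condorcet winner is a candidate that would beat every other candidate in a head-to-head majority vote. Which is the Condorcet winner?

Liam vs Hiro: 24–12
Liam vs Tomás: 22–14
Liam vs Dev: 24–12
Liam beats every other candidate.

Liam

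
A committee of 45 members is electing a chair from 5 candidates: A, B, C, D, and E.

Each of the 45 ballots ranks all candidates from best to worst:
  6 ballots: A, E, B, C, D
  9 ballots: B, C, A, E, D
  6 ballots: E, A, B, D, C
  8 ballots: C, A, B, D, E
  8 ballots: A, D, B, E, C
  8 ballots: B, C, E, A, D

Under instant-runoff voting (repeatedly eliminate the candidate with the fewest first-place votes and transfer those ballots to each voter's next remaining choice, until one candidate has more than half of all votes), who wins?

Round 1: A 14, B 17, C 8, D 0, E 6. D eliminated.
Round 2: A 14, B 17, C 8, E 6. E eliminated.
Round 3: A 20, B 17, C 8. C eliminated.
Round 4: A 28, B 17. A has a majority (≥23).

A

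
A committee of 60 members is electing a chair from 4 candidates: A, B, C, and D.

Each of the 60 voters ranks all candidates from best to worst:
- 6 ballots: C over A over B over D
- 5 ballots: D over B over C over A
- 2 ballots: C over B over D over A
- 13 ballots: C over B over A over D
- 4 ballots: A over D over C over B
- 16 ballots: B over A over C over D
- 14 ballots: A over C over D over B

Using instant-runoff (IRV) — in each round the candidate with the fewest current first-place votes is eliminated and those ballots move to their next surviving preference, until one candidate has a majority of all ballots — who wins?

Round 1: A 18, B 16, C 21, D 5. D eliminated.
Round 2: A 18, B 21, C 21. A eliminated.
Round 3: B 21, C 39. C has a majority (≥31).

C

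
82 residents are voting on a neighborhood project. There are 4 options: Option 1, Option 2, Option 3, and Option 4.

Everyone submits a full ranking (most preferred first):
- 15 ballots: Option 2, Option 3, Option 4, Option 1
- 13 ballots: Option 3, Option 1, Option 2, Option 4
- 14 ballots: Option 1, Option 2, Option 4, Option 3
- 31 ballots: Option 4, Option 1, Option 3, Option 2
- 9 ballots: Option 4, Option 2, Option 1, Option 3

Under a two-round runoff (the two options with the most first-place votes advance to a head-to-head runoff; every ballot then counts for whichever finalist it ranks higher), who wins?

Option 2

Round 1 first-place votes: Option 1 14, Option 2 15, Option 3 13, Option 4 40. Option 4 and Option 2 advance.
Runoff: Option 4 is ranked above Option 2 on 40 ballots, Option 2 above Option 4 on 42.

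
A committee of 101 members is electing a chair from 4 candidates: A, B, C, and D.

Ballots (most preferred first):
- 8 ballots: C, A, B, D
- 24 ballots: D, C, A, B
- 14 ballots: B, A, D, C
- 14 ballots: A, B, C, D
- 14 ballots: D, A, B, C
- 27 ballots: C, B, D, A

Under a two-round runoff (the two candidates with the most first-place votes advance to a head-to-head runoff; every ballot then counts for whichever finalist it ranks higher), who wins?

Round 1 first-place votes: A 14, B 14, C 35, D 38. D and C advance.
Runoff: D is ranked above C on 52 ballots, C above D on 49.

D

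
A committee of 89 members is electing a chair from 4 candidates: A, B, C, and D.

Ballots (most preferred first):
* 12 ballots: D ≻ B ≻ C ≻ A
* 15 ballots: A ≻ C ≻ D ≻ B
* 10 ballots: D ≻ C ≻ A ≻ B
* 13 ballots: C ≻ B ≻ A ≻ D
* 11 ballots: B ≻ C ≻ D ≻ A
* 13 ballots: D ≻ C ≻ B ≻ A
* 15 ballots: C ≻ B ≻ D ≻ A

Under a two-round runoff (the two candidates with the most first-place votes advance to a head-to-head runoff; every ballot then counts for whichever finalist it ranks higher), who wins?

C

Round 1 first-place votes: A 15, B 11, C 28, D 35. D and C advance.
Runoff: D is ranked above C on 35 ballots, C above D on 54.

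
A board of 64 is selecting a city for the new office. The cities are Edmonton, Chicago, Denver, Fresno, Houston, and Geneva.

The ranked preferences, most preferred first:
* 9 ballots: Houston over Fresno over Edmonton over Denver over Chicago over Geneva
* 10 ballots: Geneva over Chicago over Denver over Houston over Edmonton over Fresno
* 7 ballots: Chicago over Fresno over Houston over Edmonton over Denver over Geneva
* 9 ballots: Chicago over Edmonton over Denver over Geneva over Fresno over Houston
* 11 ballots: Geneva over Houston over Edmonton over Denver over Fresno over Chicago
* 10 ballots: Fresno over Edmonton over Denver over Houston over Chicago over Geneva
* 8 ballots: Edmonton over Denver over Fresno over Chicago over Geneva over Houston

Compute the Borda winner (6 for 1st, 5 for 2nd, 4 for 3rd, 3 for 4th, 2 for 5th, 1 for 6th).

Edmonton: 9×4 + 10×2 + 7×3 + 9×5 + 11×4 + 10×5 + 8×6 = 264
Chicago: 9×2 + 10×5 + 7×6 + 9×6 + 11×1 + 10×2 + 8×3 = 219
Denver: 9×3 + 10×4 + 7×2 + 9×4 + 11×3 + 10×4 + 8×5 = 230
Fresno: 9×5 + 10×1 + 7×5 + 9×2 + 11×2 + 10×6 + 8×4 = 222
Houston: 9×6 + 10×3 + 7×4 + 9×1 + 11×5 + 10×3 + 8×1 = 214
Geneva: 9×1 + 10×6 + 7×1 + 9×3 + 11×6 + 10×1 + 8×2 = 195

Edmonton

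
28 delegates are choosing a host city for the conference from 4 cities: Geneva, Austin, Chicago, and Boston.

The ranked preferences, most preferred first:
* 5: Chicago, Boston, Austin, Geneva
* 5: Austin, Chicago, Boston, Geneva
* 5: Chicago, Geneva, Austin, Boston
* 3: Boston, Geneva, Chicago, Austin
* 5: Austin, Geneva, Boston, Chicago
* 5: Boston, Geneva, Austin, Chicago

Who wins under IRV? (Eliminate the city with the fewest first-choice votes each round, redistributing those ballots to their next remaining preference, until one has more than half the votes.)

Round 1: Geneva 0, Austin 10, Chicago 10, Boston 8. Geneva eliminated.
Round 2: Austin 10, Chicago 10, Boston 8. Boston eliminated.
Round 3: Austin 15, Chicago 13. Austin has a majority (≥15).

Austin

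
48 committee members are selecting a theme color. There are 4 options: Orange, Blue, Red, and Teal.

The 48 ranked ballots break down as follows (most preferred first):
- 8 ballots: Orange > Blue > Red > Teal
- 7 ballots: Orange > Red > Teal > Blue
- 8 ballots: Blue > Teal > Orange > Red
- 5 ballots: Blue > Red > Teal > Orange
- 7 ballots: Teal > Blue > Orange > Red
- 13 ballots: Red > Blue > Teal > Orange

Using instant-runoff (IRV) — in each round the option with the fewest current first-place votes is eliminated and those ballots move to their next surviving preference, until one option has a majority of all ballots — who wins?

Round 1: Orange 15, Blue 13, Red 13, Teal 7. Teal eliminated.
Round 2: Orange 15, Blue 20, Red 13. Red eliminated.
Round 3: Orange 15, Blue 33. Blue has a majority (≥25).

Blue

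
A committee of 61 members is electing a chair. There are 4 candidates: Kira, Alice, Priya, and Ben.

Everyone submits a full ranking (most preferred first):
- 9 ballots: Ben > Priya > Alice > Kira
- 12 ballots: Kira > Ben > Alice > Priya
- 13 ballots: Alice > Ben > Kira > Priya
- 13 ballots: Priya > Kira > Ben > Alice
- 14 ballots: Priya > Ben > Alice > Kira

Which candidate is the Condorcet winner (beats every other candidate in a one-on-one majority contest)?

Ben vs Kira: 36–25
Ben vs Alice: 48–13
Ben vs Priya: 34–27
Ben beats every other candidate.

Ben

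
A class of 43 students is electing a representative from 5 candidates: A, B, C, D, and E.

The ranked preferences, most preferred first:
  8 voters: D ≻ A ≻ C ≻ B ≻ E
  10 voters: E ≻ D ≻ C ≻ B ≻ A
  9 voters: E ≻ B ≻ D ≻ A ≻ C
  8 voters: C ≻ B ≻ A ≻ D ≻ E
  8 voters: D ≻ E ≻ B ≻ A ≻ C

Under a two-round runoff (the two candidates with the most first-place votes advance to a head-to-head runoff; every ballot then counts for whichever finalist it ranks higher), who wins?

D

Round 1 first-place votes: A 0, B 0, C 8, D 16, E 19. E and D advance.
Runoff: E is ranked above D on 19 ballots, D above E on 24.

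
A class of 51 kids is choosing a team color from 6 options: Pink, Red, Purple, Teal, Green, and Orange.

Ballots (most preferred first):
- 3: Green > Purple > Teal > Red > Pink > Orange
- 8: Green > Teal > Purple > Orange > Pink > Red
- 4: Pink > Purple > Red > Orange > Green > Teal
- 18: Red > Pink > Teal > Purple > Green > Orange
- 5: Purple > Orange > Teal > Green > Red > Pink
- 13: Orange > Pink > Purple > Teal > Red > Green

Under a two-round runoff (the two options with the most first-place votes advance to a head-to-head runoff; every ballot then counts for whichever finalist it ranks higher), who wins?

Round 1 first-place votes: Pink 4, Red 18, Purple 5, Teal 0, Green 11, Orange 13. Red and Orange advance.
Runoff: Red is ranked above Orange on 25 ballots, Orange above Red on 26.

Orange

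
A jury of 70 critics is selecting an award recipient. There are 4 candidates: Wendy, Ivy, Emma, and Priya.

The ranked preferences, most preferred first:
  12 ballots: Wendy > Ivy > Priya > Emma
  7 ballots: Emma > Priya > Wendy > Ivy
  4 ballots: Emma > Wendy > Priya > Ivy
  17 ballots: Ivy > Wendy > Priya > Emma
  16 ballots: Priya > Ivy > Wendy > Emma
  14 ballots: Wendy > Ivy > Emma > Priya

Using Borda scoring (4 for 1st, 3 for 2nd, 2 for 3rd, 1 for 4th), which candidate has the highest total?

Wendy

Wendy: 12×4 + 7×2 + 4×3 + 17×3 + 16×2 + 14×4 = 213
Ivy: 12×3 + 7×1 + 4×1 + 17×4 + 16×3 + 14×3 = 205
Emma: 12×1 + 7×4 + 4×4 + 17×1 + 16×1 + 14×2 = 117
Priya: 12×2 + 7×3 + 4×2 + 17×2 + 16×4 + 14×1 = 165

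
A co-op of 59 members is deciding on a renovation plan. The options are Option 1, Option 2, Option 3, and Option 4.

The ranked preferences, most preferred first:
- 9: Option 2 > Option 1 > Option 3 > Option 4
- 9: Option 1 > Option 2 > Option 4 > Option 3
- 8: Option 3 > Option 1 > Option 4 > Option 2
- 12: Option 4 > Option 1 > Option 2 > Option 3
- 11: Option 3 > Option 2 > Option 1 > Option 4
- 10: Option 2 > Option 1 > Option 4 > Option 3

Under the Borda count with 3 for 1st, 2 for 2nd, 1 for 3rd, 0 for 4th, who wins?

Option 1

Option 1: 9×2 + 9×3 + 8×2 + 12×2 + 11×1 + 10×2 = 116
Option 2: 9×3 + 9×2 + 8×0 + 12×1 + 11×2 + 10×3 = 109
Option 3: 9×1 + 9×0 + 8×3 + 12×0 + 11×3 + 10×0 = 66
Option 4: 9×0 + 9×1 + 8×1 + 12×3 + 11×0 + 10×1 = 63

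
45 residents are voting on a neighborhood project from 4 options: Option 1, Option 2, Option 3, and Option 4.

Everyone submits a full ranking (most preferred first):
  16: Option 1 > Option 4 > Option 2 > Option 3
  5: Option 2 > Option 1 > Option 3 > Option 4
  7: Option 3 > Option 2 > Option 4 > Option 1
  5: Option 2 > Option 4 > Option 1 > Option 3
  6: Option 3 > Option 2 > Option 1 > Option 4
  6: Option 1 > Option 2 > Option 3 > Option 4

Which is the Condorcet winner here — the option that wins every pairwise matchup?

Option 2 vs Option 1: 23–22
Option 2 vs Option 3: 32–13
Option 2 vs Option 4: 29–16
Option 2 beats every other option.

Option 2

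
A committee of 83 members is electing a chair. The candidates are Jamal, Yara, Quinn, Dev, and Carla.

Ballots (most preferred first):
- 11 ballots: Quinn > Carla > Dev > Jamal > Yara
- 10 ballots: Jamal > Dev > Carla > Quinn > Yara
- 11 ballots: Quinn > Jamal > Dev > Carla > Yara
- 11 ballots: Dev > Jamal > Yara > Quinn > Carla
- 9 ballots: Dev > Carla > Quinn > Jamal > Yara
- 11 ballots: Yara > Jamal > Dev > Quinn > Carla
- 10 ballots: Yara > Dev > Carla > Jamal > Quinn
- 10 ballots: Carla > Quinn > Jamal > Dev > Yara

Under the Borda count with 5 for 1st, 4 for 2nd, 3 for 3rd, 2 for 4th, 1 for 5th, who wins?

Jamal: 11×2 + 10×5 + 11×4 + 11×4 + 9×2 + 11×4 + 10×2 + 10×3 = 272
Yara: 11×1 + 10×1 + 11×1 + 11×3 + 9×1 + 11×5 + 10×5 + 10×1 = 189
Quinn: 11×5 + 10×2 + 11×5 + 11×2 + 9×3 + 11×2 + 10×1 + 10×4 = 251
Dev: 11×3 + 10×4 + 11×3 + 11×5 + 9×5 + 11×3 + 10×4 + 10×2 = 299
Carla: 11×4 + 10×3 + 11×2 + 11×1 + 9×4 + 11×1 + 10×3 + 10×5 = 234

Dev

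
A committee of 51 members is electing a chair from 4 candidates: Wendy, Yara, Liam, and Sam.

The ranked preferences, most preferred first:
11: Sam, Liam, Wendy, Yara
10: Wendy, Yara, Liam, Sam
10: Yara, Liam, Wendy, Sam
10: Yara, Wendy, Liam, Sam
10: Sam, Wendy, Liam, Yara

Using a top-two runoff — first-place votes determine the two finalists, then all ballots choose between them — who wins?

Yara

Round 1 first-place votes: Wendy 10, Yara 20, Liam 0, Sam 21. Sam and Yara advance.
Runoff: Sam is ranked above Yara on 21 ballots, Yara above Sam on 30.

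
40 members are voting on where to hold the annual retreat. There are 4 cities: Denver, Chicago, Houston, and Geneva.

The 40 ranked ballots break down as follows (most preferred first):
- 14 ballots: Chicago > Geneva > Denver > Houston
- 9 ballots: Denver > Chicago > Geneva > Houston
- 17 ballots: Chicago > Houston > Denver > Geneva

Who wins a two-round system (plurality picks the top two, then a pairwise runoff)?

Chicago

Round 1 first-place votes: Denver 9, Chicago 31, Houston 0, Geneva 0. Chicago and Denver advance.
Runoff: Chicago is ranked above Denver on 31 ballots, Denver above Chicago on 9.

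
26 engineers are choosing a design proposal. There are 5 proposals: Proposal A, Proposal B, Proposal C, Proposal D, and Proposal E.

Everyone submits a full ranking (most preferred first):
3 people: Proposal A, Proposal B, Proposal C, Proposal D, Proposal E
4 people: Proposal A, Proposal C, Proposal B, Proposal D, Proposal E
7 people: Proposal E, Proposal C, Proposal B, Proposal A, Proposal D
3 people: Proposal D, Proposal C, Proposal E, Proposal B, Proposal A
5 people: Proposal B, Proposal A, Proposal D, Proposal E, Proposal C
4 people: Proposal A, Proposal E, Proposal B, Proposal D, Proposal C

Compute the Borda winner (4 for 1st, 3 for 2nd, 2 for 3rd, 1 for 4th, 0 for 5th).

Proposal A

Proposal A: 3×4 + 4×4 + 7×1 + 3×0 + 5×3 + 4×4 = 66
Proposal B: 3×3 + 4×2 + 7×2 + 3×1 + 5×4 + 4×2 = 62
Proposal C: 3×2 + 4×3 + 7×3 + 3×3 + 5×0 + 4×0 = 48
Proposal D: 3×1 + 4×1 + 7×0 + 3×4 + 5×2 + 4×1 = 33
Proposal E: 3×0 + 4×0 + 7×4 + 3×2 + 5×1 + 4×3 = 51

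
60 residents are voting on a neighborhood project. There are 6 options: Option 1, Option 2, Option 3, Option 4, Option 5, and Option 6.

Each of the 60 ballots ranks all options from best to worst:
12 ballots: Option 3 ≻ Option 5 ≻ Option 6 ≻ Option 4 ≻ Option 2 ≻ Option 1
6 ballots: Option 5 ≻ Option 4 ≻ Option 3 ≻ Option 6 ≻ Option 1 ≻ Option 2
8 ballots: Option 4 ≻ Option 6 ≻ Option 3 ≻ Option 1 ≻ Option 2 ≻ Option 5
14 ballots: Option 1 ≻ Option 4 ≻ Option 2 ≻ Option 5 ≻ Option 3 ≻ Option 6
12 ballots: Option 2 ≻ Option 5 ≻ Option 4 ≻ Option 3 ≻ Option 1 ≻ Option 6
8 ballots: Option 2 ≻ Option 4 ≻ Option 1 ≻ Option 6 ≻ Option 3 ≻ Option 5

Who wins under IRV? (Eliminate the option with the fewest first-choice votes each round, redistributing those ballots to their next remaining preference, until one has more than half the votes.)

Round 1: Option 1 14, Option 2 20, Option 3 12, Option 4 8, Option 5 6, Option 6 0. Option 6 eliminated.
Round 2: Option 1 14, Option 2 20, Option 3 12, Option 4 8, Option 5 6. Option 5 eliminated.
Round 3: Option 1 14, Option 2 20, Option 3 12, Option 4 14. Option 3 eliminated.
Round 4: Option 1 14, Option 2 20, Option 4 26. Option 1 eliminated.
Round 5: Option 2 20, Option 4 40. Option 4 has a majority (≥31).

Option 4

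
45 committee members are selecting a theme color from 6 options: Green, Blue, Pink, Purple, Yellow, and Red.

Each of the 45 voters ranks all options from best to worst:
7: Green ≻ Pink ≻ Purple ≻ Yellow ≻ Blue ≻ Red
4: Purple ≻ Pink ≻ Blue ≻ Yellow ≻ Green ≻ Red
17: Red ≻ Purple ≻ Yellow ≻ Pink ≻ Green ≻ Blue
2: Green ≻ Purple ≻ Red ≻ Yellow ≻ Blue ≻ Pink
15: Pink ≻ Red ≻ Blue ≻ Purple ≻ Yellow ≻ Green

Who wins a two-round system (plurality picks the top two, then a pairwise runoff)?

Round 1 first-place votes: Green 9, Blue 0, Pink 15, Purple 4, Yellow 0, Red 17. Red and Pink advance.
Runoff: Red is ranked above Pink on 19 ballots, Pink above Red on 26.

Pink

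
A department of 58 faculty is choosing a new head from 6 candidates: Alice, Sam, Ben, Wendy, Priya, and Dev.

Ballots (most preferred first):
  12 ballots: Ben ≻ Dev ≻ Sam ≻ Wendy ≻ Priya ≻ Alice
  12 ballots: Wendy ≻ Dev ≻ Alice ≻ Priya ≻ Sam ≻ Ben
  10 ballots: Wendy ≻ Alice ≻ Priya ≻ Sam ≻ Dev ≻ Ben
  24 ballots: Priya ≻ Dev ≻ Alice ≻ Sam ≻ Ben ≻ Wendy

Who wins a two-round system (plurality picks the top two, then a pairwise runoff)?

Round 1 first-place votes: Alice 0, Sam 0, Ben 12, Wendy 22, Priya 24, Dev 0. Priya and Wendy advance.
Runoff: Priya is ranked above Wendy on 24 ballots, Wendy above Priya on 34.

Wendy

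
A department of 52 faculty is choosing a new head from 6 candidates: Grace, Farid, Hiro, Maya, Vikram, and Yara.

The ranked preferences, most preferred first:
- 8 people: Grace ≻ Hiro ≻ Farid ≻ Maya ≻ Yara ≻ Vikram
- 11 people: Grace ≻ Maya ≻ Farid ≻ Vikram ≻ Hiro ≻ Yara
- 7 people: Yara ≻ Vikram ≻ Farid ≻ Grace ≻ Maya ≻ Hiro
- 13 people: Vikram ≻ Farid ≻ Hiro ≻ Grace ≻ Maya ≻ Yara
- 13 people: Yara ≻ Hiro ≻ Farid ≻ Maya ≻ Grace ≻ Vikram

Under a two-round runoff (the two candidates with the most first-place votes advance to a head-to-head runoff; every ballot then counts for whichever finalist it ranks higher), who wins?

Round 1 first-place votes: Grace 19, Farid 0, Hiro 0, Maya 0, Vikram 13, Yara 20. Yara and Grace advance.
Runoff: Yara is ranked above Grace on 20 ballots, Grace above Yara on 32.

Grace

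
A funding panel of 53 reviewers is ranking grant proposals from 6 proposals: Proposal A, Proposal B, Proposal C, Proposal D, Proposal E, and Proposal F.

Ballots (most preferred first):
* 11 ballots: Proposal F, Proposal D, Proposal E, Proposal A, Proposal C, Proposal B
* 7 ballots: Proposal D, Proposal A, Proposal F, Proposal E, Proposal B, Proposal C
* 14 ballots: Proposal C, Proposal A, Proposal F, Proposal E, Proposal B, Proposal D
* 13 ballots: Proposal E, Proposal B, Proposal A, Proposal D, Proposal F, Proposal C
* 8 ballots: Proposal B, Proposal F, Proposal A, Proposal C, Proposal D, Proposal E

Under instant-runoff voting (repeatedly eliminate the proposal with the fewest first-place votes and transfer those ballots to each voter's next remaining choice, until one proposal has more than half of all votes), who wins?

Proposal F

Round 1: Proposal A 0, Proposal B 8, Proposal C 14, Proposal D 7, Proposal E 13, Proposal F 11. Proposal A eliminated.
Round 2: Proposal B 8, Proposal C 14, Proposal D 7, Proposal E 13, Proposal F 11. Proposal D eliminated.
Round 3: Proposal B 8, Proposal C 14, Proposal E 13, Proposal F 18. Proposal B eliminated.
Round 4: Proposal C 14, Proposal E 13, Proposal F 26. Proposal E eliminated.
Round 5: Proposal C 14, Proposal F 39. Proposal F has a majority (≥27).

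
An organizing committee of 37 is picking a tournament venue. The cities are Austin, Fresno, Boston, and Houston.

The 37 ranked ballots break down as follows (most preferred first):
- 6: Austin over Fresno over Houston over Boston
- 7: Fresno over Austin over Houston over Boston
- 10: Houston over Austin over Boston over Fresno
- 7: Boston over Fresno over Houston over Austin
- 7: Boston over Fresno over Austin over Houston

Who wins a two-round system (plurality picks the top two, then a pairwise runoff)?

Houston

Round 1 first-place votes: Austin 6, Fresno 7, Boston 14, Houston 10. Boston and Houston advance.
Runoff: Boston is ranked above Houston on 14 ballots, Houston above Boston on 23.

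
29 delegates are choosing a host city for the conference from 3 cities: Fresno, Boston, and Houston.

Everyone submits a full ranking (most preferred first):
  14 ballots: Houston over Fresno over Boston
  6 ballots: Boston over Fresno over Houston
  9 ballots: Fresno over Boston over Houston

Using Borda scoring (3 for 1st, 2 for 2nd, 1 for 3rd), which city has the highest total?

Fresno: 14×2 + 6×2 + 9×3 = 67
Boston: 14×1 + 6×3 + 9×2 = 50
Houston: 14×3 + 6×1 + 9×1 = 57

Fresno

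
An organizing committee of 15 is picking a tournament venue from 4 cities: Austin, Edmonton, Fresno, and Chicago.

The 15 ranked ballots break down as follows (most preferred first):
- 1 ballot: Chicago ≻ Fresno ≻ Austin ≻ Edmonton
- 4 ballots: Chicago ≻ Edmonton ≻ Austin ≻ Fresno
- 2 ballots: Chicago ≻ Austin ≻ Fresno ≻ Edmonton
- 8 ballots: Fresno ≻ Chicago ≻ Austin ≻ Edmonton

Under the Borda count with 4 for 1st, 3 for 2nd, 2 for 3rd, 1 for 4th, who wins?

Austin: 1×2 + 4×2 + 2×3 + 8×2 = 32
Edmonton: 1×1 + 4×3 + 2×1 + 8×1 = 23
Fresno: 1×3 + 4×1 + 2×2 + 8×4 = 43
Chicago: 1×4 + 4×4 + 2×4 + 8×3 = 52

Chicago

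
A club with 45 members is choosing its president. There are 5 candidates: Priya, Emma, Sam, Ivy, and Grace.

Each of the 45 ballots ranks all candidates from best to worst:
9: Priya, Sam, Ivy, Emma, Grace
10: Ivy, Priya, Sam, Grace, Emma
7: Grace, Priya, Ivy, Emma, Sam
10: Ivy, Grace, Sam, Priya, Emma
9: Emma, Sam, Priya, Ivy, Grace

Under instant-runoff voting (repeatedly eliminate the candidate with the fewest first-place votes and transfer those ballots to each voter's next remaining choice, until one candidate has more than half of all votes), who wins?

Priya

Round 1: Priya 9, Emma 9, Sam 0, Ivy 20, Grace 7. Sam eliminated.
Round 2: Priya 9, Emma 9, Ivy 20, Grace 7. Grace eliminated.
Round 3: Priya 16, Emma 9, Ivy 20. Emma eliminated.
Round 4: Priya 25, Ivy 20. Priya has a majority (≥23).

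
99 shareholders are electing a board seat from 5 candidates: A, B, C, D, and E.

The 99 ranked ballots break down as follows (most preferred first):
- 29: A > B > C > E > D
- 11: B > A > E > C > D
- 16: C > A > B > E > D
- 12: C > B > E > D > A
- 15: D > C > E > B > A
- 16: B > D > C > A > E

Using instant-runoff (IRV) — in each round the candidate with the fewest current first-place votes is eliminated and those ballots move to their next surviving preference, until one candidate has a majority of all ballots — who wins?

Round 1: A 29, B 27, C 28, D 15, E 0. E eliminated.
Round 2: A 29, B 27, C 28, D 15. D eliminated.
Round 3: A 29, B 27, C 43. B eliminated.
Round 4: A 40, C 59. C has a majority (≥50).

C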